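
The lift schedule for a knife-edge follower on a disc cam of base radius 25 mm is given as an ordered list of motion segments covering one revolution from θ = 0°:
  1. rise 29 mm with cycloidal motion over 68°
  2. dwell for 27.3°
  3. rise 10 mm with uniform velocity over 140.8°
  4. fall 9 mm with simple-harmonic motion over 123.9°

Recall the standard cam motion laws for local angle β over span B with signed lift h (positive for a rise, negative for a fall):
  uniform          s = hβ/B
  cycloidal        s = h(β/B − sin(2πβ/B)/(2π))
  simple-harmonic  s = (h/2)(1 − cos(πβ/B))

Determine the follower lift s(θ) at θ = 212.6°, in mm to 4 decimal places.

seg 1 [0°–68°] cycloidal, h=29: full span → s += 29 → s = 29.0000
seg 2 [68°–95.3°] dwell: s stays 29.0000
seg 3 [95.3°–236.1°] uniform, h=10: θ=212.6° here. β=117.3, B=140.8. 10·117.3/140.8 = 8.3310 → s = 37.3310

37.3310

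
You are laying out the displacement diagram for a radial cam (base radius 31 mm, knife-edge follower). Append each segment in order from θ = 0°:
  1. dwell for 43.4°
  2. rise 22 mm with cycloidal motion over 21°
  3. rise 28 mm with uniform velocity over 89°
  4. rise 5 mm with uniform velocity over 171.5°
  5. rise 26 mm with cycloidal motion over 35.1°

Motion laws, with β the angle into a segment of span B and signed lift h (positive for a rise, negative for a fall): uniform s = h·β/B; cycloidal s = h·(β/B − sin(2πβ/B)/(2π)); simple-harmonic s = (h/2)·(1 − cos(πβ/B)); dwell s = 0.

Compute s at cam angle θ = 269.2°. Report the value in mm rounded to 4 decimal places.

seg 1 [0°–43.4°] dwell: s stays 0.0000
seg 2 [43.4°–64.4°] cycloidal, h=22: full span → s += 22 → s = 22.0000
seg 3 [64.4°–153.4°] uniform, h=28: full span → s += 28 → s = 50.0000
seg 4 [153.4°–324.9°] uniform, h=5: θ=269.2° here. β=115.8, B=171.5. 5·115.8/171.5 = 3.3761 → s = 53.3761

53.3761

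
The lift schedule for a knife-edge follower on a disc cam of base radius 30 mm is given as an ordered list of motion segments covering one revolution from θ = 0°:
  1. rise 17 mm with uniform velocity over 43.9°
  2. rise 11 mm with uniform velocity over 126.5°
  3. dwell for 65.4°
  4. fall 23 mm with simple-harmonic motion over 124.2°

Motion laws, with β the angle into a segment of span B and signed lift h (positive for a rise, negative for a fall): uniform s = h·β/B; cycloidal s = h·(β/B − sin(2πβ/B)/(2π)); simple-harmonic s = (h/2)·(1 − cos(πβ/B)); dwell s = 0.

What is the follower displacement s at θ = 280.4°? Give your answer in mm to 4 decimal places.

seg 1 [0°–43.9°] uniform, h=17: full span → s += 17 → s = 17.0000
seg 2 [43.9°–170.4°] uniform, h=11: full span → s += 11 → s = 28.0000
seg 3 [170.4°–235.8°] dwell: s stays 28.0000
seg 4 [235.8°–360°] simple-harmonic, h=-23: θ=280.4° here. β=44.6, B=124.2. -23/2·(1 − cos(π·0.3591)) = -6.5741 → s = 21.4259

21.4259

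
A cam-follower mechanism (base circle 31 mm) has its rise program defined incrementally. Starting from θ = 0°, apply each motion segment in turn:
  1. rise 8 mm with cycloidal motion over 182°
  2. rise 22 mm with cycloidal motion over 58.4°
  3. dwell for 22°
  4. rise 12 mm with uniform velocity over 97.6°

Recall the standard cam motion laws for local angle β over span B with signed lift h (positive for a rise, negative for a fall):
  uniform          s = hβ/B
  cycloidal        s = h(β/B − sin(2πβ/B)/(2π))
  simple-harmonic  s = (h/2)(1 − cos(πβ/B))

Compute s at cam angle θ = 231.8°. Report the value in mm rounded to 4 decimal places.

seg 1 [0°–182°] cycloidal, h=8: full span → s += 8 → s = 8.0000
seg 2 [182°–240.4°] cycloidal, h=22: θ=231.8° here. β=49.8, B=58.4. 22·(0.8527 − sin(2π·0.8527)/(2π)) = 21.5571 → s = 29.5571

29.5571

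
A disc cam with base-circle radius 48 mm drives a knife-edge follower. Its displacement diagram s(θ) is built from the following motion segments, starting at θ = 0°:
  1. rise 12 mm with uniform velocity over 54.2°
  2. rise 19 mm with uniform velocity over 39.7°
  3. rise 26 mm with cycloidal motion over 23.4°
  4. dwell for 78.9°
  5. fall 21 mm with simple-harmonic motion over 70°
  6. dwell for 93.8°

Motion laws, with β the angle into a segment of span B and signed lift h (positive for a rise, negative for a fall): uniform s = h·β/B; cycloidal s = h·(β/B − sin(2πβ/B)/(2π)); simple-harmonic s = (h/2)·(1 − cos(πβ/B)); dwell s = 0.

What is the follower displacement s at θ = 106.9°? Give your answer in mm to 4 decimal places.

seg 1 [0°–54.2°] uniform, h=12: full span → s += 12 → s = 12.0000
seg 2 [54.2°–93.9°] uniform, h=19: full span → s += 19 → s = 31.0000
seg 3 [93.9°–117.3°] cycloidal, h=26: θ=106.9° here. β=13, B=23.4. 26·(0.5556 − sin(2π·0.5556)/(2π)) = 15.8597 → s = 46.8597

46.8597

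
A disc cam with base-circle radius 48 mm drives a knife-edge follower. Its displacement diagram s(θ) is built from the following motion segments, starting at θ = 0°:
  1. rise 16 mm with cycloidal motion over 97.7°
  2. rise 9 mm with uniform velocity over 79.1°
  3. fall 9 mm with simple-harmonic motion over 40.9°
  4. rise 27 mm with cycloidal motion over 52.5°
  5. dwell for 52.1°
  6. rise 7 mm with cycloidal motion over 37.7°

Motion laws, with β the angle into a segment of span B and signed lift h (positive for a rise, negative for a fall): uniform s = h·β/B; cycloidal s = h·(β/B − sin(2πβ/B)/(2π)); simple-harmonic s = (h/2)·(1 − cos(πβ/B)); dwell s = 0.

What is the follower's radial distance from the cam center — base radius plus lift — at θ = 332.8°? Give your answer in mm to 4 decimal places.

seg 1 [0°–97.7°] cycloidal, h=16: full span → s += 16 → s = 16.0000
seg 2 [97.7°–176.8°] uniform, h=9: full span → s += 9 → s = 25.0000
seg 3 [176.8°–217.7°] simple-harmonic, h=-9: full span → s += -9 → s = 16.0000
seg 4 [217.7°–270.2°] cycloidal, h=27: full span → s += 27 → s = 43.0000
seg 5 [270.2°–322.3°] dwell: s stays 43.0000
seg 6 [322.3°–360°] cycloidal, h=7: θ=332.8° here. β=10.5, B=37.7. 7·(0.2785 − sin(2π·0.2785)/(2π)) = 0.8534 → s = 43.8534
radial distance = base radius + s = 48 + 43.8534 = 91.8534

91.8534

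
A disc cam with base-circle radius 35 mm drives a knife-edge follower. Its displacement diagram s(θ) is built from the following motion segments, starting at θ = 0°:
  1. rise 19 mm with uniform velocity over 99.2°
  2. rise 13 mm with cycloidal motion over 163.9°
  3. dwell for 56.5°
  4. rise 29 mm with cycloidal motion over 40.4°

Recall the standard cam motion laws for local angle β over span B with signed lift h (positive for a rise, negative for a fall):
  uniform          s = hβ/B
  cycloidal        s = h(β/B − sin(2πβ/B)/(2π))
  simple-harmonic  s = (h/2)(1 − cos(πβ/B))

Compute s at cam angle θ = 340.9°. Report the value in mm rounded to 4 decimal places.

seg 1 [0°–99.2°] uniform, h=19: full span → s += 19 → s = 19.0000
seg 2 [99.2°–263.1°] cycloidal, h=13: full span → s += 13 → s = 32.0000
seg 3 [263.1°–319.6°] dwell: s stays 32.0000
seg 4 [319.6°–360°] cycloidal, h=29: θ=340.9° here. β=21.3, B=40.4. 29·(0.5272 − sin(2π·0.5272)/(2π)) = 16.0754 → s = 48.0754

48.0754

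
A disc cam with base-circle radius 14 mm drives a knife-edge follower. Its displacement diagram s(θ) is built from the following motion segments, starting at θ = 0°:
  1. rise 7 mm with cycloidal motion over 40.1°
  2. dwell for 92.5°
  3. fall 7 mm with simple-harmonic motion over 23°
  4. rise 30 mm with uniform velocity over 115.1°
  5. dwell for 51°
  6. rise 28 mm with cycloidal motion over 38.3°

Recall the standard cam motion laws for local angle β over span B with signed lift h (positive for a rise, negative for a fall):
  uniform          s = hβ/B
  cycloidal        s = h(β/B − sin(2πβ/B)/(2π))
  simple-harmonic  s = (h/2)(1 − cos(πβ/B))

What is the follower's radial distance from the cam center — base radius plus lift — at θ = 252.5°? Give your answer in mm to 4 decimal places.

seg 1 [0°–40.1°] cycloidal, h=7: full span → s += 7 → s = 7.0000
seg 2 [40.1°–132.6°] dwell: s stays 7.0000
seg 3 [132.6°–155.6°] simple-harmonic, h=-7: full span → s += -7 → s = 0.0000
seg 4 [155.6°–270.7°] uniform, h=30: θ=252.5° here. β=96.9, B=115.1. 30·96.9/115.1 = 25.2563 → s = 25.2563
radial distance = base radius + s = 14 + 25.2563 = 39.2563

39.2563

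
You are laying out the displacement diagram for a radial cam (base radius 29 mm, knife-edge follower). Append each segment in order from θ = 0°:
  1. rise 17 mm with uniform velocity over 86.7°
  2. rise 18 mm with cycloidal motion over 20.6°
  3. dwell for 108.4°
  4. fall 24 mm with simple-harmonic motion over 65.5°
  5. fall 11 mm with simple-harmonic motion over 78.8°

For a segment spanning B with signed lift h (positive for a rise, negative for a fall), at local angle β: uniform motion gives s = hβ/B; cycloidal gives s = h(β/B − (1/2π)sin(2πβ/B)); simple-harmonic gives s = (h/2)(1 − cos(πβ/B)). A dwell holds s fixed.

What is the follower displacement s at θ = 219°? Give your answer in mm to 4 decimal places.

seg 1 [0°–86.7°] uniform, h=17: full span → s += 17 → s = 17.0000
seg 2 [86.7°–107.3°] cycloidal, h=18: full span → s += 18 → s = 35.0000
seg 3 [107.3°–215.7°] dwell: s stays 35.0000
seg 4 [215.7°–281.2°] simple-harmonic, h=-24: θ=219° here. β=3.3, B=65.5. -24/2·(1 − cos(π·0.0504)) = -0.1500 → s = 34.8500

34.8500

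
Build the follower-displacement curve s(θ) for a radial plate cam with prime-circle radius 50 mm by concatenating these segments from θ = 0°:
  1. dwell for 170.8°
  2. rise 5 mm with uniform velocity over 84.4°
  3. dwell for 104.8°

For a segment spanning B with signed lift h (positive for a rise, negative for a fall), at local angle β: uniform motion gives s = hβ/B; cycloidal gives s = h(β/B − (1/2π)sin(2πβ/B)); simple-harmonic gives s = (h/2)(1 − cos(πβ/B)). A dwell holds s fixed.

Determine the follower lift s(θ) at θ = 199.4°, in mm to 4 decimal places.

seg 1 [0°–170.8°] dwell: s stays 0.0000
seg 2 [170.8°–255.2°] uniform, h=5: θ=199.4° here. β=28.6, B=84.4. 5·28.6/84.4 = 1.6943 → s = 1.6943

1.6943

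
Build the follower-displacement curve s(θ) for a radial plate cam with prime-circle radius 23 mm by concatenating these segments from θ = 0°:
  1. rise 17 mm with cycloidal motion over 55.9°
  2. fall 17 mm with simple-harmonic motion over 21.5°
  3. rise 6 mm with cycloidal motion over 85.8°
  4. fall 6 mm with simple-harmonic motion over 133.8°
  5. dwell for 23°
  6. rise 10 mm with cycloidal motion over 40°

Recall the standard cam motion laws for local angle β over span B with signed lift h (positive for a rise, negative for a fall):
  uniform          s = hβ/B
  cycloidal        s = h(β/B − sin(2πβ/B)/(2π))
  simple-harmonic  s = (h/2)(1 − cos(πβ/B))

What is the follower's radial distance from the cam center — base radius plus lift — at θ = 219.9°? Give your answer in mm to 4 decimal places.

seg 1 [0°–55.9°] cycloidal, h=17: full span → s += 17 → s = 17.0000
seg 2 [55.9°–77.4°] simple-harmonic, h=-17: full span → s += -17 → s = 0.0000
seg 3 [77.4°–163.2°] cycloidal, h=6: full span → s += 6 → s = 6.0000
seg 4 [163.2°–297°] simple-harmonic, h=-6: θ=219.9° here. β=56.7, B=133.8. -6/2·(1 − cos(π·0.4238)) = -2.2884 → s = 3.7116
radial distance = base radius + s = 23 + 3.7116 = 26.7116

26.7116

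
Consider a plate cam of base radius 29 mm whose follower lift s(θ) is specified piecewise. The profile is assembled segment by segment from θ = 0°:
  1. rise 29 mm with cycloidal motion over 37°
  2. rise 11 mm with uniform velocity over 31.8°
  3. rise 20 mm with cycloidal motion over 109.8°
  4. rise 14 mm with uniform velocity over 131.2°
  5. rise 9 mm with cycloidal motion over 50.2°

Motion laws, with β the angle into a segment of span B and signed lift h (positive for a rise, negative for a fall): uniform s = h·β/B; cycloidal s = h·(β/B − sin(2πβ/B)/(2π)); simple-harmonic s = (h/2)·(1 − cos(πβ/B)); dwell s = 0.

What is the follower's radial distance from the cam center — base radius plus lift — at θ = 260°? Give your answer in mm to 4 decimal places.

seg 1 [0°–37°] cycloidal, h=29: full span → s += 29 → s = 29.0000
seg 2 [37°–68.8°] uniform, h=11: full span → s += 11 → s = 40.0000
seg 3 [68.8°–178.6°] cycloidal, h=20: full span → s += 20 → s = 60.0000
seg 4 [178.6°–309.8°] uniform, h=14: θ=260° here. β=81.4, B=131.2. 14·81.4/131.2 = 8.6860 → s = 68.6860
radial distance = base radius + s = 29 + 68.6860 = 97.6860

97.6860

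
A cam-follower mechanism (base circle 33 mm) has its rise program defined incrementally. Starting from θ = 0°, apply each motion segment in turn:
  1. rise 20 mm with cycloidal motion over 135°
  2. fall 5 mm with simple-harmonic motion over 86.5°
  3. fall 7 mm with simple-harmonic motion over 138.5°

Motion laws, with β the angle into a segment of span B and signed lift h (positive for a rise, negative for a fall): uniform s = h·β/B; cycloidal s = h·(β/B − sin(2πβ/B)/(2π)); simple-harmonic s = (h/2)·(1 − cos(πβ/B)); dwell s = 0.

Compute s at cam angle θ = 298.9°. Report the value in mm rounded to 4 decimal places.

seg 1 [0°–135°] cycloidal, h=20: full span → s += 20 → s = 20.0000
seg 2 [135°–221.5°] simple-harmonic, h=-5: full span → s += -5 → s = 15.0000
seg 3 [221.5°–360°] simple-harmonic, h=-7: θ=298.9° here. β=77.4, B=138.5. -7/2·(1 − cos(π·0.5588)) = -4.1434 → s = 10.8566

10.8566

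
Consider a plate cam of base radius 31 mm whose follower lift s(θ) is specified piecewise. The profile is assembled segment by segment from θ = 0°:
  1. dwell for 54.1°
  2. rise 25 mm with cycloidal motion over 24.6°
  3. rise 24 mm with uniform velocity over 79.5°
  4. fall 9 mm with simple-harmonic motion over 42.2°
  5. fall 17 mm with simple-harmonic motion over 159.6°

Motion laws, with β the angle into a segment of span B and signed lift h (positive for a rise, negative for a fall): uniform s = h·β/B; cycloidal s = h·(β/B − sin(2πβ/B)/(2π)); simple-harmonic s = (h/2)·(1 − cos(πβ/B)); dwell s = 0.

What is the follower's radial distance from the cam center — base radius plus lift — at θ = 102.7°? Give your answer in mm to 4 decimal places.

seg 1 [0°–54.1°] dwell: s stays 0.0000
seg 2 [54.1°–78.7°] cycloidal, h=25: full span → s += 25 → s = 25.0000
seg 3 [78.7°–158.2°] uniform, h=24: θ=102.7° here. β=24, B=79.5. 24·24/79.5 = 7.2453 → s = 32.2453
radial distance = base radius + s = 31 + 32.2453 = 63.2453

63.2453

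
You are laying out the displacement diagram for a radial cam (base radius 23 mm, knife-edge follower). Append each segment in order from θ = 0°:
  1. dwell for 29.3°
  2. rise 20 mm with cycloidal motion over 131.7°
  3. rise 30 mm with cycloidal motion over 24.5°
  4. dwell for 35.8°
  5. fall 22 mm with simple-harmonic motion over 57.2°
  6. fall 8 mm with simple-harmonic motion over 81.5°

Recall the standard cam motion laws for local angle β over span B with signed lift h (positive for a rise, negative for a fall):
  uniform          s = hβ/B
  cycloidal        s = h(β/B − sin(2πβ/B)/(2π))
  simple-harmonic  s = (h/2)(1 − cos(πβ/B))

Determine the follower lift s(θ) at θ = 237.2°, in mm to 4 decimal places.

seg 1 [0°–29.3°] dwell: s stays 0.0000
seg 2 [29.3°–161°] cycloidal, h=20: full span → s += 20 → s = 20.0000
seg 3 [161°–185.5°] cycloidal, h=30: full span → s += 30 → s = 50.0000
seg 4 [185.5°–221.3°] dwell: s stays 50.0000
seg 5 [221.3°–278.5°] simple-harmonic, h=-22: θ=237.2° here. β=15.9, B=57.2. -22/2·(1 − cos(π·0.2780)) = -3.9345 → s = 46.0655

46.0655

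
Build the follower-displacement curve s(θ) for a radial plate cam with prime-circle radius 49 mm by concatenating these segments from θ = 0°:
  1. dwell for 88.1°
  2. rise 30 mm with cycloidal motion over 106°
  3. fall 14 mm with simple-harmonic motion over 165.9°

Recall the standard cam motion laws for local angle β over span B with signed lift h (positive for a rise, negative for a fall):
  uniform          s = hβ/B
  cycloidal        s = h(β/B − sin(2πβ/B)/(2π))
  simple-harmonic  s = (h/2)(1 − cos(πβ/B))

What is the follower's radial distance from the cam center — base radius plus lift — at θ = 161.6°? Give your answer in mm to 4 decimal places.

seg 1 [0°–88.1°] dwell: s stays 0.0000
seg 2 [88.1°–194.1°] cycloidal, h=30: θ=161.6° here. β=73.5, B=106. 30·(0.6934 − sin(2π·0.6934)/(2π)) = 25.2777 → s = 25.2777
radial distance = base radius + s = 49 + 25.2777 = 74.2777

74.2777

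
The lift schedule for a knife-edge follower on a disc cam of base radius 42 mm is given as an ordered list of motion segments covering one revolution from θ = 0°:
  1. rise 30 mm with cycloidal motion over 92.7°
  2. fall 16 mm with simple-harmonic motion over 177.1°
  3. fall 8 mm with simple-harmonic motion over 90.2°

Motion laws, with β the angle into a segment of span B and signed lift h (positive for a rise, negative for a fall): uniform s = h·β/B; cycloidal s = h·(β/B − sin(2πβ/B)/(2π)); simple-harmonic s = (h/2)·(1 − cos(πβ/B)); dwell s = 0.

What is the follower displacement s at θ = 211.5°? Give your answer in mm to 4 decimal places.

seg 1 [0°–92.7°] cycloidal, h=30: full span → s += 30 → s = 30.0000
seg 2 [92.7°–269.8°] simple-harmonic, h=-16: θ=211.5° here. β=118.8, B=177.1. -16/2·(1 − cos(π·0.6708)) = -12.0898 → s = 17.9102

17.9102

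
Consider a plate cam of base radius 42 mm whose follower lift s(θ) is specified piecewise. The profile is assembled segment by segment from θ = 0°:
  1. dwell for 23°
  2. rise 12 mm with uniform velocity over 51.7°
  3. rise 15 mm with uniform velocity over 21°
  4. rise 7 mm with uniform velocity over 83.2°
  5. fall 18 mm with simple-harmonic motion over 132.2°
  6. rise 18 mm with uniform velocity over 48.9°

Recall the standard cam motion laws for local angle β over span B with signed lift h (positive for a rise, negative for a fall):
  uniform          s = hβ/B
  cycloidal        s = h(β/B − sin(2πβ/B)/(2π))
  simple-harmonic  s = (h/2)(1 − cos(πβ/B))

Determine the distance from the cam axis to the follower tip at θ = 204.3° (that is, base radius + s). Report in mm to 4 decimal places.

seg 1 [0°–23°] dwell: s stays 0.0000
seg 2 [23°–74.7°] uniform, h=12: full span → s += 12 → s = 12.0000
seg 3 [74.7°–95.7°] uniform, h=15: full span → s += 15 → s = 27.0000
seg 4 [95.7°–178.9°] uniform, h=7: full span → s += 7 → s = 34.0000
seg 5 [178.9°–311.1°] simple-harmonic, h=-18: θ=204.3° here. β=25.4, B=132.2. -18/2·(1 − cos(π·0.1921)) = -1.5903 → s = 32.4097
radial distance = base radius + s = 42 + 32.4097 = 74.4097

74.4097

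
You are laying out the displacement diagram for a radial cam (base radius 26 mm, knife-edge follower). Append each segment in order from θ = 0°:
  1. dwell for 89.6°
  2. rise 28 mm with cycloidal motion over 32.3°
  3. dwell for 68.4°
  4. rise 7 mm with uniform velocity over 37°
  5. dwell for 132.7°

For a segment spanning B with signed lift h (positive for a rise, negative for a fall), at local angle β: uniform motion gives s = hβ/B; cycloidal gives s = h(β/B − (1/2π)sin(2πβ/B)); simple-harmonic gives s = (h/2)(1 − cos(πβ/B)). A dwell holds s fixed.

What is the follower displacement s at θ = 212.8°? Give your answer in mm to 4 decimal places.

seg 1 [0°–89.6°] dwell: s stays 0.0000
seg 2 [89.6°–121.9°] cycloidal, h=28: full span → s += 28 → s = 28.0000
seg 3 [121.9°–190.3°] dwell: s stays 28.0000
seg 4 [190.3°–227.3°] uniform, h=7: θ=212.8° here. β=22.5, B=37. 7·22.5/37 = 4.2568 → s = 32.2568

32.2568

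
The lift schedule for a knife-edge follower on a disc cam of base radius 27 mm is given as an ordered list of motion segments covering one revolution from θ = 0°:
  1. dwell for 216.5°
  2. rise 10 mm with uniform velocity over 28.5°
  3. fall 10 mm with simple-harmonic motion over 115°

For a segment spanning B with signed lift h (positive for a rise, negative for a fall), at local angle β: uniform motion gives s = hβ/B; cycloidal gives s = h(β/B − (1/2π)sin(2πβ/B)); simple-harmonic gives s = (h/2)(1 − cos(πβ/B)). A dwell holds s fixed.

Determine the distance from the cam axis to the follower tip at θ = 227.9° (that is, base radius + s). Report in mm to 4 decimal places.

seg 1 [0°–216.5°] dwell: s stays 0.0000
seg 2 [216.5°–245°] uniform, h=10: θ=227.9° here. β=11.4, B=28.5. 10·11.4/28.5 = 4.0000 → s = 4.0000
radial distance = base radius + s = 27 + 4.0000 = 31.0000

31.0000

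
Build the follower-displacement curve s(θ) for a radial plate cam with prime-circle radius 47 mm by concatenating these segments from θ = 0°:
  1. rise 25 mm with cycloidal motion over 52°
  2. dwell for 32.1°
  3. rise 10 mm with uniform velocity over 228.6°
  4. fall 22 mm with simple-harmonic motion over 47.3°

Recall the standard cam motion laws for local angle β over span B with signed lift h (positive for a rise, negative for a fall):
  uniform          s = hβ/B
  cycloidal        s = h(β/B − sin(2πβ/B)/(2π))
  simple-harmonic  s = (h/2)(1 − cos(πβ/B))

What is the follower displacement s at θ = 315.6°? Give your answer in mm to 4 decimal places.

seg 1 [0°–52°] cycloidal, h=25: full span → s += 25 → s = 25.0000
seg 2 [52°–84.1°] dwell: s stays 25.0000
seg 3 [84.1°–312.7°] uniform, h=10: full span → s += 10 → s = 35.0000
seg 4 [312.7°–360°] simple-harmonic, h=-22: θ=315.6° here. β=2.9, B=47.3. -22/2·(1 − cos(π·0.0613)) = -0.2034 → s = 34.7966

34.7966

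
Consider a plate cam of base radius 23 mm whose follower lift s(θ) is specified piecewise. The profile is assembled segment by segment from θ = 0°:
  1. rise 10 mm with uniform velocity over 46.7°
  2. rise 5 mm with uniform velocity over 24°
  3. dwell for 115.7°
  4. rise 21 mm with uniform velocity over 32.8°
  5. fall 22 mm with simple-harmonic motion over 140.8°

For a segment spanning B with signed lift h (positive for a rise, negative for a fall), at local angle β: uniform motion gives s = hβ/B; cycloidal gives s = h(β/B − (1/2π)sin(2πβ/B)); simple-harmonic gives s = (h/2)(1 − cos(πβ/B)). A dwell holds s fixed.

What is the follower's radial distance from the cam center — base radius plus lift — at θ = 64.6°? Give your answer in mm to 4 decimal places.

seg 1 [0°–46.7°] uniform, h=10: full span → s += 10 → s = 10.0000
seg 2 [46.7°–70.7°] uniform, h=5: θ=64.6° here. β=17.9, B=24. 5·17.9/24 = 3.7292 → s = 13.7292
radial distance = base radius + s = 23 + 13.7292 = 36.7292

36.7292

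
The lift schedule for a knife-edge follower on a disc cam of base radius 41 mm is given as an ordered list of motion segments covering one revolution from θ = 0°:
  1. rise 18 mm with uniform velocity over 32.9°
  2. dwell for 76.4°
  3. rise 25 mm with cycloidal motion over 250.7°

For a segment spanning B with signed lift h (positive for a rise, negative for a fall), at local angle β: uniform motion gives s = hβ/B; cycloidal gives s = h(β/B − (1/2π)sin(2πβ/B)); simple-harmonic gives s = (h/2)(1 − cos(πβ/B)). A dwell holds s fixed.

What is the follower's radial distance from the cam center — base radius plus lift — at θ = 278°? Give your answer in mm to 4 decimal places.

seg 1 [0°–32.9°] uniform, h=18: full span → s += 18 → s = 18.0000
seg 2 [32.9°–109.3°] dwell: s stays 18.0000
seg 3 [109.3°–360°] cycloidal, h=25: θ=278° here. β=168.7, B=250.7. 25·(0.6729 − sin(2π·0.6729)/(2π)) = 20.3441 → s = 38.3441
radial distance = base radius + s = 41 + 38.3441 = 79.3441

79.3441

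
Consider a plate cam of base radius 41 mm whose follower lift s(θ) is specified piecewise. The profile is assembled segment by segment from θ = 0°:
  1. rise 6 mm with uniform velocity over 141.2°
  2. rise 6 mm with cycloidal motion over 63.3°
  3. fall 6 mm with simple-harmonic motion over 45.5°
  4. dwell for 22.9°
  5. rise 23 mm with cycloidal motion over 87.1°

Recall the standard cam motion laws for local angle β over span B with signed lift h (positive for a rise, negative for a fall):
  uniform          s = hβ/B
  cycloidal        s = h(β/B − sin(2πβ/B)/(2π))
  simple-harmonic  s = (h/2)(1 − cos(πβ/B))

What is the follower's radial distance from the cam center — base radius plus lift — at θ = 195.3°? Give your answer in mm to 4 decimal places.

seg 1 [0°–141.2°] uniform, h=6: full span → s += 6 → s = 6.0000
seg 2 [141.2°–204.5°] cycloidal, h=6: θ=195.3° here. β=54.1, B=63.3. 6·(0.8547 − sin(2π·0.8547)/(2π)) = 5.8838 → s = 11.8838
radial distance = base radius + s = 41 + 11.8838 = 52.8838

52.8838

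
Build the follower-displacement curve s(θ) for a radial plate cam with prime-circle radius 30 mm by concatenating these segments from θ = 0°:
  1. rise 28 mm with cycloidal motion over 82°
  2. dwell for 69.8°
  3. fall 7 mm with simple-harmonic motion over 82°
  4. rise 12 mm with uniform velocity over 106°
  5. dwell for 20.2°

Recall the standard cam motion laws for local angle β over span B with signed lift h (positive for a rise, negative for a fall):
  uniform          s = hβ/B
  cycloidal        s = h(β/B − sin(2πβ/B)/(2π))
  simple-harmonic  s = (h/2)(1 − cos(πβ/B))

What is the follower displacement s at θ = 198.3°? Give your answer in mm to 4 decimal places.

seg 1 [0°–82°] cycloidal, h=28: full span → s += 28 → s = 28.0000
seg 2 [82°–151.8°] dwell: s stays 28.0000
seg 3 [151.8°–233.8°] simple-harmonic, h=-7: θ=198.3° here. β=46.5, B=82. -7/2·(1 − cos(π·0.5671)) = -4.2321 → s = 23.7679

23.7679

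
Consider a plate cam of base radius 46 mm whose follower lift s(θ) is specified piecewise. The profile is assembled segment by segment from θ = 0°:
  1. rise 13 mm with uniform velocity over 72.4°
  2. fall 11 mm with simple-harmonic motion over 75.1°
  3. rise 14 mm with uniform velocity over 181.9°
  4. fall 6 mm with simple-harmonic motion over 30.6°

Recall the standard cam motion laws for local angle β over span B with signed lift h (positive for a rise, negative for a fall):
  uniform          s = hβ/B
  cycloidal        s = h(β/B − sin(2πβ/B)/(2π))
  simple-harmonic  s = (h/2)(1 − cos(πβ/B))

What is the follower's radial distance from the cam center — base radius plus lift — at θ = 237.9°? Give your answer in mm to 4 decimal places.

seg 1 [0°–72.4°] uniform, h=13: full span → s += 13 → s = 13.0000
seg 2 [72.4°–147.5°] simple-harmonic, h=-11: full span → s += -11 → s = 2.0000
seg 3 [147.5°–329.4°] uniform, h=14: θ=237.9° here. β=90.4, B=181.9. 14·90.4/181.9 = 6.9577 → s = 8.9577
radial distance = base radius + s = 46 + 8.9577 = 54.9577

54.9577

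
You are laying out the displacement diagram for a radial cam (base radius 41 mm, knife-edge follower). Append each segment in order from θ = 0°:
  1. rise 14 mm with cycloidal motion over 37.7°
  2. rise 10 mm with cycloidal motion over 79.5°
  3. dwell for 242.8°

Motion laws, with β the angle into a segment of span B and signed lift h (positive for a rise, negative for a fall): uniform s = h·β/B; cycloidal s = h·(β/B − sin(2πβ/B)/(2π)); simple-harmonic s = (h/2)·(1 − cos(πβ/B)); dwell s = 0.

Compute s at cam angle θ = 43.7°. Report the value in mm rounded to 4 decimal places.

seg 1 [0°–37.7°] cycloidal, h=14: full span → s += 14 → s = 14.0000
seg 2 [37.7°–117.2°] cycloidal, h=10: θ=43.7° here. β=6, B=79.5. 10·(0.0755 − sin(2π·0.0755)/(2π)) = 0.0280 → s = 14.0280

14.0280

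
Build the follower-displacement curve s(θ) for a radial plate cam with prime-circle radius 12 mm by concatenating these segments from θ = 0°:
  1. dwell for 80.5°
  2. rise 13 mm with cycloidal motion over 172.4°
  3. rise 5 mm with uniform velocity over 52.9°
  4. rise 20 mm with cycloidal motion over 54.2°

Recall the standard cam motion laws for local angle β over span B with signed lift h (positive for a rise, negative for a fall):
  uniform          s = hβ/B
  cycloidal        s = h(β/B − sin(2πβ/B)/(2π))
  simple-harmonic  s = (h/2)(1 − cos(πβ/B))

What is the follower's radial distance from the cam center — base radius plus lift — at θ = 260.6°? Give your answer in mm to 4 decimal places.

seg 1 [0°–80.5°] dwell: s stays 0.0000
seg 2 [80.5°–252.9°] cycloidal, h=13: full span → s += 13 → s = 13.0000
seg 3 [252.9°–305.8°] uniform, h=5: θ=260.6° here. β=7.7, B=52.9. 5·7.7/52.9 = 0.7278 → s = 13.7278
radial distance = base radius + s = 12 + 13.7278 = 25.7278

25.7278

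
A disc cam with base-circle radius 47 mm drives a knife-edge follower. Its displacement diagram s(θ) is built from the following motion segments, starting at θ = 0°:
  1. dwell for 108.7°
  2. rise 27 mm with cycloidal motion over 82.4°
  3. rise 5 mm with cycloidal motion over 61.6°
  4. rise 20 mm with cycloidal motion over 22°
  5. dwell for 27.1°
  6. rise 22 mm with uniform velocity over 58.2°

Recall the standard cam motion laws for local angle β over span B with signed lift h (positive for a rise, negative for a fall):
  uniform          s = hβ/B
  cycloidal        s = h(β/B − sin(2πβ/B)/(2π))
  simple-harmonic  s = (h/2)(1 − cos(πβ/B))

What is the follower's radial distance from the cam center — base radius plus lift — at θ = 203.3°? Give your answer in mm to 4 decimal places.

seg 1 [0°–108.7°] dwell: s stays 0.0000
seg 2 [108.7°–191.1°] cycloidal, h=27: full span → s += 27 → s = 27.0000
seg 3 [191.1°–252.7°] cycloidal, h=5: θ=203.3° here. β=12.2, B=61.6. 5·(0.1981 − sin(2π·0.1981)/(2π)) = 0.2365 → s = 27.2365
radial distance = base radius + s = 47 + 27.2365 = 74.2365

74.2365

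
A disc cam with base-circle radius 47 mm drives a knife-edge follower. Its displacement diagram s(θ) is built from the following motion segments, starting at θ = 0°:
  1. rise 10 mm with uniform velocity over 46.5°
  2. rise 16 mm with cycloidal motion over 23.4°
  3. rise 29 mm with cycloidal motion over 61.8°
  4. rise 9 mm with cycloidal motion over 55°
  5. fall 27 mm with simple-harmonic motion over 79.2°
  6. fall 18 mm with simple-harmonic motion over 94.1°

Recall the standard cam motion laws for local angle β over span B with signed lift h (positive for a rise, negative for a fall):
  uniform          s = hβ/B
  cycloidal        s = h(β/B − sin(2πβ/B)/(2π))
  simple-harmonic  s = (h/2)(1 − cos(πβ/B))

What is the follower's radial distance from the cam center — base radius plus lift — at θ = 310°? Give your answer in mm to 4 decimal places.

seg 1 [0°–46.5°] uniform, h=10: full span → s += 10 → s = 10.0000
seg 2 [46.5°–69.9°] cycloidal, h=16: full span → s += 16 → s = 26.0000
seg 3 [69.9°–131.7°] cycloidal, h=29: full span → s += 29 → s = 55.0000
seg 4 [131.7°–186.7°] cycloidal, h=9: full span → s += 9 → s = 64.0000
seg 5 [186.7°–265.9°] simple-harmonic, h=-27: full span → s += -27 → s = 37.0000
seg 6 [265.9°–360°] simple-harmonic, h=-18: θ=310° here. β=44.1, B=94.1. -18/2·(1 − cos(π·0.4687)) = -8.1150 → s = 28.8850
radial distance = base radius + s = 47 + 28.8850 = 75.8850

75.8850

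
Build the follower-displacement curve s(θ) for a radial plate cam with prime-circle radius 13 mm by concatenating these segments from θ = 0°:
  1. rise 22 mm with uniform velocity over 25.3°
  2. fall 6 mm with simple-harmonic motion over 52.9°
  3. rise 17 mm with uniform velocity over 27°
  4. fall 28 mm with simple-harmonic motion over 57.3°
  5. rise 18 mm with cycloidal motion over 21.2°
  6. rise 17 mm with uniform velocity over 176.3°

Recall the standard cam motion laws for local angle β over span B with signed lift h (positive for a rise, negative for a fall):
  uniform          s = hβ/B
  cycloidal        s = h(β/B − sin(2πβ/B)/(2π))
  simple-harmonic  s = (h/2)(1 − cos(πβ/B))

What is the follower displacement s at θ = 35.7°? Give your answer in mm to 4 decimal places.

seg 1 [0°–25.3°] uniform, h=22: full span → s += 22 → s = 22.0000
seg 2 [25.3°–78.2°] simple-harmonic, h=-6: θ=35.7° here. β=10.4, B=52.9. -6/2·(1 − cos(π·0.1966)) = -0.5542 → s = 21.4458

21.4458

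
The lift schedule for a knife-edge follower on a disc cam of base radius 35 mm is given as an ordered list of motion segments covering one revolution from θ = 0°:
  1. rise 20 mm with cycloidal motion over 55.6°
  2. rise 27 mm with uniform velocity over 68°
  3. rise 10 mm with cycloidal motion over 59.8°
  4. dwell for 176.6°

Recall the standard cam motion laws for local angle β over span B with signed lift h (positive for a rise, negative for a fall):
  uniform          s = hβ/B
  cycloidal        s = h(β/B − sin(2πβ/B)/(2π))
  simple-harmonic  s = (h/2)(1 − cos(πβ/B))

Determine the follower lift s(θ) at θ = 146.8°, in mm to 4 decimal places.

seg 1 [0°–55.6°] cycloidal, h=20: full span → s += 20 → s = 20.0000
seg 2 [55.6°–123.6°] uniform, h=27: full span → s += 27 → s = 47.0000
seg 3 [123.6°–183.4°] cycloidal, h=10: θ=146.8° here. β=23.2, B=59.8. 10·(0.3880 − sin(2π·0.3880)/(2π)) = 2.8495 → s = 49.8495

49.8495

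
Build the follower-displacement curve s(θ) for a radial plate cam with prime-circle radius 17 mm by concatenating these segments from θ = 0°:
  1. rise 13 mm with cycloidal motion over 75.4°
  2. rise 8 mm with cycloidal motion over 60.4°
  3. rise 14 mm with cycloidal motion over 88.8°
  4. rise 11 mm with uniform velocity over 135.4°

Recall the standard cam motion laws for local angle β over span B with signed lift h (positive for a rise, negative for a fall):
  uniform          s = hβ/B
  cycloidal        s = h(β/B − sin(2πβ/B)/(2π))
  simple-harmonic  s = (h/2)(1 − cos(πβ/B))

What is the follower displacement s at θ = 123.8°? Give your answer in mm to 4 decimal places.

seg 1 [0°–75.4°] cycloidal, h=13: full span → s += 13 → s = 13.0000
seg 2 [75.4°–135.8°] cycloidal, h=8: θ=123.8° here. β=48.4, B=60.4. 8·(0.8013 − sin(2π·0.8013)/(2π)) = 7.6182 → s = 20.6182

20.6182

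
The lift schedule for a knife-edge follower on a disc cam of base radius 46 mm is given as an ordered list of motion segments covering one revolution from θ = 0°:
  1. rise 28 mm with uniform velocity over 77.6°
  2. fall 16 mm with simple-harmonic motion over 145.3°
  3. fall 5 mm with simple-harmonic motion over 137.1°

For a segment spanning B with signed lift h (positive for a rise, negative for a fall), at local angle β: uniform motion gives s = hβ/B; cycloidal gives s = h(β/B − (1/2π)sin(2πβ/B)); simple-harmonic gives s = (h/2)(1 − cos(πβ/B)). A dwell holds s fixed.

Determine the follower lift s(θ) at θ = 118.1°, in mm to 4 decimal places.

seg 1 [0°–77.6°] uniform, h=28: full span → s += 28 → s = 28.0000
seg 2 [77.6°–222.9°] simple-harmonic, h=-16: θ=118.1° here. β=40.5, B=145.3. -16/2·(1 − cos(π·0.2787)) = -2.8761 → s = 25.1239

25.1239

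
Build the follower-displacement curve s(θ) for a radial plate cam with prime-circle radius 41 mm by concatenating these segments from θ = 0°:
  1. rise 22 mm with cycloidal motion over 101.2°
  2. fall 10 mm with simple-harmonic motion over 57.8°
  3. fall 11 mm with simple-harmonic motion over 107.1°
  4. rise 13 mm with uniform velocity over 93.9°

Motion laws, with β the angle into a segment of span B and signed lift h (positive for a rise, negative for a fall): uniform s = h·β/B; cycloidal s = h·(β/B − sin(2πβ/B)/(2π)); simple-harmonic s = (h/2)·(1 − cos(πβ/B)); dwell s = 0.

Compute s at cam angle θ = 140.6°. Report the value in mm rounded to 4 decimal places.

seg 1 [0°–101.2°] cycloidal, h=22: full span → s += 22 → s = 22.0000
seg 2 [101.2°–159°] simple-harmonic, h=-10: θ=140.6° here. β=39.4, B=57.8. -10/2·(1 − cos(π·0.6817)) = -7.7011 → s = 14.2989

14.2989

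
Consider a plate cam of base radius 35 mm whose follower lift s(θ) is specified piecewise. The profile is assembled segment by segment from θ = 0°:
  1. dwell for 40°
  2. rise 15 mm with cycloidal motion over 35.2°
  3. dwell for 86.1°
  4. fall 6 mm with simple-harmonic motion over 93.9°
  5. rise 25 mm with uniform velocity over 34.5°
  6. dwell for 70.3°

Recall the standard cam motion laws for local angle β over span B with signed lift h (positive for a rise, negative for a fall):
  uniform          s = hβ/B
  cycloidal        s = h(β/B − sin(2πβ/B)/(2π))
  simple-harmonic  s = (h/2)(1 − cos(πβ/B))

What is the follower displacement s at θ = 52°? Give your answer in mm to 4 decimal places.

seg 1 [0°–40°] dwell: s stays 0.0000
seg 2 [40°–75.2°] cycloidal, h=15: θ=52° here. β=12, B=35.2. 15·(0.3409 − sin(2π·0.3409)/(2π)) = 3.1053 → s = 3.1053

3.1053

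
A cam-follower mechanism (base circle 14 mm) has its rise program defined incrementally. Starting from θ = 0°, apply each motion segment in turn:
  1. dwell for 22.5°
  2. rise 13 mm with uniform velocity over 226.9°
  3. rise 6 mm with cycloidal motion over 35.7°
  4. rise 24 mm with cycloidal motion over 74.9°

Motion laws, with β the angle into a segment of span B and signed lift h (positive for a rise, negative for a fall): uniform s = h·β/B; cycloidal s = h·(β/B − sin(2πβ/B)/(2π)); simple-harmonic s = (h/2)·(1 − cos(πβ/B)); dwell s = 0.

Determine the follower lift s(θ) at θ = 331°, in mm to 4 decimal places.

seg 1 [0°–22.5°] dwell: s stays 0.0000
seg 2 [22.5°–249.4°] uniform, h=13: full span → s += 13 → s = 13.0000
seg 3 [249.4°–285.1°] cycloidal, h=6: full span → s += 6 → s = 19.0000
seg 4 [285.1°–360°] cycloidal, h=24: θ=331° here. β=45.9, B=74.9. 24·(0.6128 − sin(2π·0.6128)/(2π)) = 17.1941 → s = 36.1941

36.1941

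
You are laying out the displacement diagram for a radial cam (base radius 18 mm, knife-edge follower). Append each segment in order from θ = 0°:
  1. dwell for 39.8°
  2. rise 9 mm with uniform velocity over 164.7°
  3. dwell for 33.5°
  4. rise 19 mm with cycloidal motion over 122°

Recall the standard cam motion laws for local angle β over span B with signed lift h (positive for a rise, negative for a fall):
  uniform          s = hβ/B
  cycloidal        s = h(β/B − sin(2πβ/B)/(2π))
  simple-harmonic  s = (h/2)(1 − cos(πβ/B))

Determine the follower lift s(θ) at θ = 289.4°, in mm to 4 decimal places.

seg 1 [0°–39.8°] dwell: s stays 0.0000
seg 2 [39.8°–204.5°] uniform, h=9: full span → s += 9 → s = 9.0000
seg 3 [204.5°–238°] dwell: s stays 9.0000
seg 4 [238°–360°] cycloidal, h=19: θ=289.4° here. β=51.4, B=122. 19·(0.4213 − sin(2π·0.4213)/(2π)) = 6.5700 → s = 15.5700

15.5700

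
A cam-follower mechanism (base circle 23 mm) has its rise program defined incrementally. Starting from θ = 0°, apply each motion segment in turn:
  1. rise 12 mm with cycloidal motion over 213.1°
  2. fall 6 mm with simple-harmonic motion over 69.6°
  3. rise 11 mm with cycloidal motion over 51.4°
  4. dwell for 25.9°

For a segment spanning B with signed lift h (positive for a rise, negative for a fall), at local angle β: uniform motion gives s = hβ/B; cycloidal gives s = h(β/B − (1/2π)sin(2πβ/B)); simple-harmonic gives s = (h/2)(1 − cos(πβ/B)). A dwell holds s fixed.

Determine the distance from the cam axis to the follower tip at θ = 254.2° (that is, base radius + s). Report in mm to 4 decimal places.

seg 1 [0°–213.1°] cycloidal, h=12: full span → s += 12 → s = 12.0000
seg 2 [213.1°–282.7°] simple-harmonic, h=-6: θ=254.2° here. β=41.1, B=69.6. -6/2·(1 − cos(π·0.5905)) = -3.8417 → s = 8.1583
radial distance = base radius + s = 23 + 8.1583 = 31.1583

31.1583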